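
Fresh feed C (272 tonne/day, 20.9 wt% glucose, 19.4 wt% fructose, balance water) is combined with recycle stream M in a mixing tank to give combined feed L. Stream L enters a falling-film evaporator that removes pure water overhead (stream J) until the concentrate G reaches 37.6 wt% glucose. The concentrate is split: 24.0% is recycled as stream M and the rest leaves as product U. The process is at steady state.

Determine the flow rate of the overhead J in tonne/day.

Overall glucose balance (none leaves overhead): glucose in fresh feed = glucose in product, i.e. 272×0.209 = (1−0.240)·G·0.376.
G = 56.848/(0.376×0.760) = 198.94 tonne/day.
Recycle M = 0.240×198.94 = 47.745 tonne/day.
Combined feed L = 272 + 47.745 = 319.74 tonne/day.
Overhead J = L − G = 319.74 − 198.94 = 120.81 tonne/day.

120.8 tonne/day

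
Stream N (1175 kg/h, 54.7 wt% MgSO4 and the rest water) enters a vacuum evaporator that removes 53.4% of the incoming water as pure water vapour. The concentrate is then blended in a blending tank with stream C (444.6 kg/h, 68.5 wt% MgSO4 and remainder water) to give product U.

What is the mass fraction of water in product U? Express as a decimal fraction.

0.291

Vapour removed = 0.534×0.453×1175 = 284.23 kg/h; concentrate = 890.77 kg/h.
water reaching the mixer = 248.04 (from concentrate) + 444.6×0.315 = 388.09 kg/h.
Product flow = 890.77 + 444.6 = 1335.4 kg/h; water fraction = 0.291.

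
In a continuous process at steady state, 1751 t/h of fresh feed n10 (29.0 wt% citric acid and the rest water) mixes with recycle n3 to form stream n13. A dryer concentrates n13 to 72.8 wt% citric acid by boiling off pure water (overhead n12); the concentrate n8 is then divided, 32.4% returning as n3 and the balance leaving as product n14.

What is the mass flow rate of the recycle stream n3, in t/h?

334.3 t/h

Overall citric acid balance (none leaves overhead): citric acid in fresh feed = citric acid in product, i.e. 1751×0.290 = (1−0.324)·n8·0.728.
n8 = 507.79/(0.728×0.676) = 1031.8 t/h.
Recycle n3 = 0.324×1031.8 = 334.31 t/h.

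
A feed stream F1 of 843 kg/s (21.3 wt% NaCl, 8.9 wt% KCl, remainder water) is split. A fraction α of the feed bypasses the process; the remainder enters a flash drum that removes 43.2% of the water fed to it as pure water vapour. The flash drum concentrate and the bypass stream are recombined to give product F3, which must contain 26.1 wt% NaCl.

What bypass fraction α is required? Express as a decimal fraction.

0.390

All 843×0.213 = 179.56 kg/s of NaCl reaches F3, so F3 = 179.56/0.261 = 687.97 kg/s and vapour = 155.03 kg/s.
The evaporator receives (1−α)·843 of feed at 0.698 water and removes 0.432 of that water:
0.432×0.698×(1−α)×843 = 155.03
(1−α) = 155.03/254.19 = 0.6099;  α = 0.3901.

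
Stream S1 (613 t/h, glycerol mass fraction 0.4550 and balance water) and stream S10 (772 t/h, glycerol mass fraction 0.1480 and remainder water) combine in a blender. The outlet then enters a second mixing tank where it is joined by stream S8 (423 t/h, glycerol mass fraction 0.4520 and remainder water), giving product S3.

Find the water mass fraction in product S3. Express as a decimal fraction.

Overall, product flow = 1808 t/h.
water in = 613×0.545 + 772×0.852 + 423×0.548 = 1223.6 t/h.
water fraction in S3 = 0.6768.

0.6768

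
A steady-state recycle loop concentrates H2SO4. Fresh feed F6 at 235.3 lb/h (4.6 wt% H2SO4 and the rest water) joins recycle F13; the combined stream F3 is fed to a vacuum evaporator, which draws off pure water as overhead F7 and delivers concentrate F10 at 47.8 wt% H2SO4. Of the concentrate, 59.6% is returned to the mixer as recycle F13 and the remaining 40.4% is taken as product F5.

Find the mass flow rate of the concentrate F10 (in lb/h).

56.05 lb/h

Overall H2SO4 balance (none leaves overhead): H2SO4 in fresh feed = H2SO4 in product, i.e. 235.3×0.046 = (1−0.596)·F10·0.478.
F10 = 10.824/(0.478×0.404) = 56.049 lb/h.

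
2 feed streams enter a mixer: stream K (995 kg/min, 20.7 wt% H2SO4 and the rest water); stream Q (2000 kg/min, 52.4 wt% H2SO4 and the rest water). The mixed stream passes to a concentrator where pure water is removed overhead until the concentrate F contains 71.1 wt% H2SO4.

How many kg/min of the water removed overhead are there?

H2SO4 entering = 995×0.207 + 2000×0.524 = 1254 kg/min.
All H2SO4 reports to F, so F = 1254/0.711 = 1763.7 kg/min.
Total feed = 2995 kg/min; overhead = 2995 − 1763.7 = 1231.3 kg/min.

1231 kg/min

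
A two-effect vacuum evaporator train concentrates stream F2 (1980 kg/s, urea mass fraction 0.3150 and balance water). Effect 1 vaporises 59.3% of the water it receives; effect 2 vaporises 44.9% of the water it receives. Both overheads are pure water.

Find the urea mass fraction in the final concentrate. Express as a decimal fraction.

water in feed = 1980×0.685 = 1356.3 kg/s.
After stage 1: water left = (1−0.593)×1356.3 = 552.01; stream total = 1175.7 kg/s.
After stage 2: water left = (1−0.449)×552.01 = 304.16; final concentrate = 927.86 kg/s.
urea fraction = 623.7/927.86 = 0.6722.

0.6722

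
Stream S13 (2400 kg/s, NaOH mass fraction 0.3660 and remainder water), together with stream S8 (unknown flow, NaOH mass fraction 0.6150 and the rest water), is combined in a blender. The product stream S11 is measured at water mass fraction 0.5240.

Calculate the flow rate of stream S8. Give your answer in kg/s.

1899 kg/s

Let S8 be the unknown flow. Total out = 2400 + S8.
water balance: 1521.6 + 0.385·S8 = 0.524·(2400 + S8)
(0.385 − 0.524)·S8 = 0.524×2400 − 1521.6 = -264
S8 = -264 / -0.139 = 1899.3 kg/s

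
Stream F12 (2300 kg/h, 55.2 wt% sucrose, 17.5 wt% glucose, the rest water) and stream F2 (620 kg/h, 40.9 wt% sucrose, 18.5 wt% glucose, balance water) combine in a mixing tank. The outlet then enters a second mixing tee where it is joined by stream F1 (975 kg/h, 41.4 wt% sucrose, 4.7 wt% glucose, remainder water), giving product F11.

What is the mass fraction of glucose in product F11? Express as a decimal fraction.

Overall, product flow = 3895 kg/h.
glucose in = 2300×0.175 + 620×0.185 + 975×0.047 = 563.02 kg/h.
glucose fraction in F11 = 0.145.

0.145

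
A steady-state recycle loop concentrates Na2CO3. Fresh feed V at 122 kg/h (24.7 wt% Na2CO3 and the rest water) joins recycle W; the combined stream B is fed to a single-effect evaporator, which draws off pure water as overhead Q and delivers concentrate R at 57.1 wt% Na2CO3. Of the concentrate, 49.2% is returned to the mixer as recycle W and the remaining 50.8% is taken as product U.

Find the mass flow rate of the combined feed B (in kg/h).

173.1 kg/h

Overall Na2CO3 balance (none leaves overhead): Na2CO3 in fresh feed = Na2CO3 in product, i.e. 122×0.247 = (1−0.492)·R·0.571.
R = 30.134/(0.571×0.508) = 103.89 kg/h.
Recycle W = 0.492×103.89 = 51.112 kg/h.
Combined feed B = 122 + 51.112 = 173.11 kg/h.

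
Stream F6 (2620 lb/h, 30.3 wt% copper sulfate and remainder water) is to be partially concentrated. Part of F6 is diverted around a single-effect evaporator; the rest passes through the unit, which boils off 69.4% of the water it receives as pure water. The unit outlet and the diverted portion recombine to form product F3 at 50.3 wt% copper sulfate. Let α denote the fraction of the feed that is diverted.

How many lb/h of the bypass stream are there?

All 2620×0.303 = 793.86 lb/h of copper sulfate reaches F3, so F3 = 793.86/0.503 = 1578.3 lb/h and vapour = 1041.7 lb/h.
The evaporator receives (1−α)·2620 of feed at 0.697 water and removes 0.694 of that water:
0.694×0.697×(1−α)×2620 = 1041.7
(1−α) = 1041.7/1267.3 = 0.8220;  α = 0.1780.
Bypass flow = 0.1780×2620 = 466.37 lb/h.

466.4 lb/h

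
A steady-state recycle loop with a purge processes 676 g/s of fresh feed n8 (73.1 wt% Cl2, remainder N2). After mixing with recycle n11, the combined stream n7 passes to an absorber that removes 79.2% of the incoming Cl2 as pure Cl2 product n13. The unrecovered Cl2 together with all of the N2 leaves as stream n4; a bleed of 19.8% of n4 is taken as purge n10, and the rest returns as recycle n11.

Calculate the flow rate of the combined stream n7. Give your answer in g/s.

N2 enters only via n8 and leaves only via the purge: 676×0.269 = 0.198×(N2 in n4), and the absorber passes all N2, so N2 in n7 = N2 in n4 = 918.4 g/s.
Cl2 in n7: m_A = 676×0.731 + (1−0.198)·(1−0.792)·m_A, so m_A = 494.16/0.8332 = 593.09 g/s.
n7 = 593.09 + 918.4 = 1511.5 g/s.

1511 g/s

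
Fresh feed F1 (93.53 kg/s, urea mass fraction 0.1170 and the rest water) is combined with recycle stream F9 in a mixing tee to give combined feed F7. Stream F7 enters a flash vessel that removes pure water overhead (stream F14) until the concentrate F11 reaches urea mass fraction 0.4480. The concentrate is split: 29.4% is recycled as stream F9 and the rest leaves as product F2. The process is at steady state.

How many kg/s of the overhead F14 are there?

Overall urea balance (none leaves overhead): urea in fresh feed = urea in product, i.e. 93.53×0.117 = (1−0.294)·F11·0.448.
F11 = 10.943/(0.448×0.706) = 34.598 kg/s.
Recycle F9 = 0.294×34.598 = 10.172 kg/s.
Combined feed F7 = 93.53 + 10.172 = 103.7 kg/s.
Overhead F14 = F7 − F11 = 103.7 − 34.598 = 69.104 kg/s.

69.1 kg/s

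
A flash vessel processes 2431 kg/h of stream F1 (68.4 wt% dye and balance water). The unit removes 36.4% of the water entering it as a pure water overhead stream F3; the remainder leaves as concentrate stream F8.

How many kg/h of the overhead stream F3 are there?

water entering = 2431×0.316 = 768.2 kg/h; overhead removed = 0.364×768.2 = 279.62 kg/h.

279.6 kg/h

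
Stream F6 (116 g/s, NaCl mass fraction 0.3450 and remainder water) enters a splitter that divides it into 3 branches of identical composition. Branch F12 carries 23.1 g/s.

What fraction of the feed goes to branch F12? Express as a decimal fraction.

Fraction to F12 = 23.1/116 = 0.1991.

0.199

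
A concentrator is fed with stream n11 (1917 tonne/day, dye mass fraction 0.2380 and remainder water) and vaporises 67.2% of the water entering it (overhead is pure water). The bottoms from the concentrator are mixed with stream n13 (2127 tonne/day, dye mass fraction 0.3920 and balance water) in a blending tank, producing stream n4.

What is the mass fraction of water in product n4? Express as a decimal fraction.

0.5787

Vapour removed = 0.672×0.762×1917 = 981.63 tonne/day; concentrate = 935.37 tonne/day.
water reaching the mixer = 479.13 (from concentrate) + 2127×0.608 = 1772.3 tonne/day.
Product flow = 935.37 + 2127 = 3062.4 tonne/day; water fraction = 0.5787.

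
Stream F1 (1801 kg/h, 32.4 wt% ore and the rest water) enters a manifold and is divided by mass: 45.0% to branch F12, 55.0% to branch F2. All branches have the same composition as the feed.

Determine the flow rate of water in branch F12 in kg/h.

547.9 kg/h

Branch F12 total = 0.450×1801 = 810.45 kg/h.
water in F12 = 0.676×810.45 = 547.86 kg/h.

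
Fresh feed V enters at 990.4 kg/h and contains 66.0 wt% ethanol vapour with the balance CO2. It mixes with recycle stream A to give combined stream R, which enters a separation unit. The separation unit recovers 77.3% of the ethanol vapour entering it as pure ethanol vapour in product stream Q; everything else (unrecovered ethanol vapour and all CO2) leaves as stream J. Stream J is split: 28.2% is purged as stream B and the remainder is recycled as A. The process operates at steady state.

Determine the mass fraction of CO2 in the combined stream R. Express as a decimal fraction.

CO2 enters only via V and leaves only via the purge: 990.4×0.340 = 0.282×(CO2 in J), and the separation unit passes all CO2, so CO2 in R = CO2 in J = 1194.1 kg/h.
ethanol vapour in R: m_A = 990.4×0.660 + (1−0.282)·(1−0.773)·m_A, so m_A = 653.66/0.8370 = 780.95 kg/h.
R = 780.95 + 1194.1 = 1975 kg/h.
CO2 fraction in R = 1194.1/1975 = 0.6046.

0.6046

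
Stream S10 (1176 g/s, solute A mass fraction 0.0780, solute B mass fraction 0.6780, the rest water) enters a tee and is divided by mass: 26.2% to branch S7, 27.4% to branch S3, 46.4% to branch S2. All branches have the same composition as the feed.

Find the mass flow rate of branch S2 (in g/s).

545.7 g/s

Branch S2 flow = 0.464×1176 = 545.66 g/s.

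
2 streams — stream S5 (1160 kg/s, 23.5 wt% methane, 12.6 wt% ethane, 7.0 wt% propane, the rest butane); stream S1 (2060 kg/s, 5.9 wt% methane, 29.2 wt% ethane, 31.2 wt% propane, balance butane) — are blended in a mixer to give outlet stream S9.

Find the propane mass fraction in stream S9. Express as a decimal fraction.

0.225

Total flow out = 1160 + 2060 = 3220 kg/s.
propane in = 1160×0.070 + 2060×0.312 = 723.92 kg/s.
propane mass fraction in S9 = 723.92/3220 = 0.225.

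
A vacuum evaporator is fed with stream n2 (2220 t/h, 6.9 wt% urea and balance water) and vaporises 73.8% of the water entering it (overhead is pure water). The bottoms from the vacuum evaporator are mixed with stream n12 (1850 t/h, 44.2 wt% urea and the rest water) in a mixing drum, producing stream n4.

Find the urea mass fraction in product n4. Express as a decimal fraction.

Vapour removed = 0.738×0.931×2220 = 1525.3 t/h; concentrate = 694.69 t/h.
urea reaching the mixer = 153.18 (from concentrate) + 1850×0.442 = 970.88 t/h.
Product flow = 694.69 + 1850 = 2544.7 t/h; urea fraction = 0.382.

0.382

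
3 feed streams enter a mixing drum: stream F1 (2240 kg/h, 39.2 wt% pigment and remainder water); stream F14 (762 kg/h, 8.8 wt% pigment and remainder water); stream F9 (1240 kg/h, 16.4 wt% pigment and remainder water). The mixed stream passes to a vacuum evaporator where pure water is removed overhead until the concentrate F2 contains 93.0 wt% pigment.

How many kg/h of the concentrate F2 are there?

1235 kg/h

pigment entering = 2240×0.392 + 762×0.088 + 1240×0.164 = 1148.5 kg/h.
All pigment reports to F2, so F2 = 1148.5/0.930 = 1234.9 kg/h.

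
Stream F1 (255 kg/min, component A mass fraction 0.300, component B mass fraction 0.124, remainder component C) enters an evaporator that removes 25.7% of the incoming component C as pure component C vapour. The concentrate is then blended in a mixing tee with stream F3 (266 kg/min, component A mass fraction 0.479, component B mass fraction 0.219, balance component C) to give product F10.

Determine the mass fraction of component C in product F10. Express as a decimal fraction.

Vapour removed = 0.257×0.576×255 = 37.748 kg/min; concentrate = 217.25 kg/min.
component C reaching the mixer = 109.13 (from concentrate) + 266×0.302 = 189.46 kg/min.
Product flow = 217.25 + 266 = 483.25 kg/min; component C fraction = 0.392.

0.392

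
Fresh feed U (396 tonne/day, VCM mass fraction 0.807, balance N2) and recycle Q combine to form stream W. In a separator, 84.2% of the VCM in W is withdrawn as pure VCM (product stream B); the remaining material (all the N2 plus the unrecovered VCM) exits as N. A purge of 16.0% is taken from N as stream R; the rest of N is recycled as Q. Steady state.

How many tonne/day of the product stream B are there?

VCM in W: m_A = 396×0.807 + (1−0.160)·(1−0.842)·m_A, so m_A = 319.57/0.8673 = 368.48 tonne/day.
Product B = 0.842×368.48 = 310.26 tonne/day.

310.3 tonne/day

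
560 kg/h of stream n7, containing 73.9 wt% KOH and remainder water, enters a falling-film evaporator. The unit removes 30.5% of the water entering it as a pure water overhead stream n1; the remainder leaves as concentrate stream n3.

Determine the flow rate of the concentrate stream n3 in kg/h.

water entering = 560×0.261 = 146.16 kg/h; overhead removed = 0.305×146.16 = 44.579 kg/h.
Concentrate = 560 − 44.579 = 515.42 kg/h.

515.4 kg/h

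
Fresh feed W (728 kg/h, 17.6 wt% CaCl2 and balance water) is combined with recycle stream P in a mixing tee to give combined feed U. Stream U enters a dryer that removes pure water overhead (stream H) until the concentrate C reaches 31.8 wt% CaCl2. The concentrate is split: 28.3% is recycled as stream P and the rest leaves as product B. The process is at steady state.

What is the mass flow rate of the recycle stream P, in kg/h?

Overall CaCl2 balance (none leaves overhead): CaCl2 in fresh feed = CaCl2 in product, i.e. 728×0.176 = (1−0.283)·C·0.318.
C = 128.13/(0.318×0.717) = 561.95 kg/h.
Recycle P = 0.283×561.95 = 159.03 kg/h.

159 kg/h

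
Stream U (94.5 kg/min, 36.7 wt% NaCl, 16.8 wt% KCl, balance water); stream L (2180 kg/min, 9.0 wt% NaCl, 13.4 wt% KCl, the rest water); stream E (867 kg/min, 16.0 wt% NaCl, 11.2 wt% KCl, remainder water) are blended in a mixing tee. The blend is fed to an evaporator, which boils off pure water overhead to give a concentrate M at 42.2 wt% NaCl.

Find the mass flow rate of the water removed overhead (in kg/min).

NaCl entering = 94.5×0.367 + 2180×0.090 + 867×0.160 = 369.6 kg/min.
All NaCl reports to M, so M = 369.6/0.422 = 875.83 kg/min.
Total feed = 3141.5 kg/min; overhead = 3141.5 − 875.83 = 2265.7 kg/min.

2266 kg/min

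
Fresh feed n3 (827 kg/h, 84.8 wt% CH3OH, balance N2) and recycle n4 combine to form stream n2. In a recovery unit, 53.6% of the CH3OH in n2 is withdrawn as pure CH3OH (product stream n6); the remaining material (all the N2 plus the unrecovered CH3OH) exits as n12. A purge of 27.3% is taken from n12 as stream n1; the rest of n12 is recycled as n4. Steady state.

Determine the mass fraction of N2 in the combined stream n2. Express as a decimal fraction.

0.3032

N2 enters only via n3 and leaves only via the purge: 827×0.152 = 0.273×(N2 in n12), and the recovery unit passes all N2, so N2 in n2 = N2 in n12 = 460.45 kg/h.
CH3OH in n2: m_A = 827×0.848 + (1−0.273)·(1−0.536)·m_A, so m_A = 701.3/0.6627 = 1058.3 kg/h.
n2 = 1058.3 + 460.45 = 1518.7 kg/h.
N2 fraction in n2 = 460.45/1518.7 = 0.3032.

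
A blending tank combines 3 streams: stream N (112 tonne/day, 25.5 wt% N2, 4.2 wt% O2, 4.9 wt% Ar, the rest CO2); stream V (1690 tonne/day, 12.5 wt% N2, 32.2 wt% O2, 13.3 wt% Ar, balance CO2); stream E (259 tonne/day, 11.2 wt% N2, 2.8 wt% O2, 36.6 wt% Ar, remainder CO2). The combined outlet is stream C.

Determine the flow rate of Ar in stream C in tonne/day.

325.1 tonne/day

Ar out = Ar in = 112×0.049 + 1690×0.133 + 259×0.366 = 325.05 tonne/day.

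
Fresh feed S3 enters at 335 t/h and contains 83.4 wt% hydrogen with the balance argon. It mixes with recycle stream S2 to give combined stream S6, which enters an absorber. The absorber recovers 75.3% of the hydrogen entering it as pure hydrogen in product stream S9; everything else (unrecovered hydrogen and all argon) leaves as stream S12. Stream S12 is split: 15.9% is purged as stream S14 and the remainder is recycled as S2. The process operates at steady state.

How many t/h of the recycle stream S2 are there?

argon enters only via S3 and leaves only via the purge: 335×0.166 = 0.159×(argon in S12), and the absorber passes all argon, so argon in S6 = argon in S12 = 349.75 t/h.
hydrogen in S6: m_A = 335×0.834 + (1−0.159)·(1−0.753)·m_A, so m_A = 279.39/0.7923 = 352.64 t/h.
S12 = (1−0.753)×352.64 + 349.75 = 436.85 t/h.
Recycle S2 = (1−0.159)×436.85 = 367.39 t/h.

367.4 t/h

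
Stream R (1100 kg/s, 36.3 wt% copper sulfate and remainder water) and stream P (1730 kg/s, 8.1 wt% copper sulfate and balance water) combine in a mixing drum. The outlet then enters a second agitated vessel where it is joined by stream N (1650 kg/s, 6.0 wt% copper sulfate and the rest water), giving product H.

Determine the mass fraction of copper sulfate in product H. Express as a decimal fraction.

0.143

Overall, product flow = 4480 kg/s.
copper sulfate in = 1100×0.363 + 1730×0.081 + 1650×0.060 = 638.43 kg/s.
copper sulfate fraction in H = 0.143.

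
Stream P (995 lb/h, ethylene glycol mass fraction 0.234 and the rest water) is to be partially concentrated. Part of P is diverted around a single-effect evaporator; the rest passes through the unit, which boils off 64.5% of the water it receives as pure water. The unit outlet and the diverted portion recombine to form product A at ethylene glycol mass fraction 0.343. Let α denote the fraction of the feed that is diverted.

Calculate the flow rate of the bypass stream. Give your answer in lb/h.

All 995×0.234 = 232.83 lb/h of ethylene glycol reaches A, so A = 232.83/0.343 = 678.8 lb/h and vapour = 316.2 lb/h.
The evaporator receives (1−α)·995 of feed at 0.766 water and removes 0.645 of that water:
0.645×0.766×(1−α)×995 = 316.2
(1−α) = 316.2/491.6 = 0.6432;  α = 0.3568.
Bypass flow = 0.3568×995 = 355.02 lb/h.

355 lb/h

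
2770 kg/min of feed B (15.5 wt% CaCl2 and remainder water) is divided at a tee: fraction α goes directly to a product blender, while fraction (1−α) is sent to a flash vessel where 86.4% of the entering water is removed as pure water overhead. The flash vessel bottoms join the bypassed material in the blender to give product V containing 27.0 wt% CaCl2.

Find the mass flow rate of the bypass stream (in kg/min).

All 2770×0.155 = 429.35 kg/min of CaCl2 reaches V, so V = 429.35/0.270 = 1590.2 kg/min and vapour = 1179.8 kg/min.
The evaporator receives (1−α)·2770 of feed at 0.845 water and removes 0.864 of that water:
0.864×0.845×(1−α)×2770 = 1179.8
(1−α) = 1179.8/2022.3 = 0.5834;  α = 0.4166.
Bypass flow = 0.4166×2770 = 1154 kg/min.

1154 kg/min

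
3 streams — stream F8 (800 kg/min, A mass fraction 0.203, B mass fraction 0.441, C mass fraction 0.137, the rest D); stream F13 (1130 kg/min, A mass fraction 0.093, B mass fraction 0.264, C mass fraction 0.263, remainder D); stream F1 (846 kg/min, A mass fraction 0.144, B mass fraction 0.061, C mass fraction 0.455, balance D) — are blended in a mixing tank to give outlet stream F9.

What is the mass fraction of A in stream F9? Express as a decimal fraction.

0.140

Total flow out = 800 + 1130 + 846 = 2776 kg/min.
A in = 800×0.203 + 1130×0.093 + 846×0.144 = 389.31 kg/min.
A mass fraction in F9 = 389.31/2776 = 0.140.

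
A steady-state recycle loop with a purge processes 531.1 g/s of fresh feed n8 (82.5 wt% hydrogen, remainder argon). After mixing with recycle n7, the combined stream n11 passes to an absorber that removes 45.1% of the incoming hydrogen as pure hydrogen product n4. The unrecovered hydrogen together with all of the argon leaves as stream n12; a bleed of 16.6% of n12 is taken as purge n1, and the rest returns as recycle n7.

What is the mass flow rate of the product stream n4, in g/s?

364.5 g/s

hydrogen in n11: m_A = 531.1×0.825 + (1−0.166)·(1−0.451)·m_A, so m_A = 438.16/0.5421 = 808.21 g/s.
Product n4 = 0.451×808.21 = 364.5 g/s.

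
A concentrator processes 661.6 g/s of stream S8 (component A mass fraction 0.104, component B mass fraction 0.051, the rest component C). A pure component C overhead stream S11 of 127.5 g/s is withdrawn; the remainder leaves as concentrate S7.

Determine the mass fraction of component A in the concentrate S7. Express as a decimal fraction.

0.129

component A is not removed: 661.6×0.104 = 68.806 g/s of component A enters S7.
Concentrate = 661.6 − 127.5 = 534.1 g/s.
Mass fraction = 68.806/534.1 = 0.129.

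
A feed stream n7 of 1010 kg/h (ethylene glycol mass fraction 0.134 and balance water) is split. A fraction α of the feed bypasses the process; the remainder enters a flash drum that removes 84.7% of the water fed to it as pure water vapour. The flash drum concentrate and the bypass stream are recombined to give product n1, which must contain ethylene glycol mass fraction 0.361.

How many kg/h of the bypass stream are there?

All 1010×0.134 = 135.34 kg/h of ethylene glycol reaches n1, so n1 = 135.34/0.361 = 374.9 kg/h and vapour = 635.1 kg/h.
The evaporator receives (1−α)·1010 of feed at 0.866 water and removes 0.847 of that water:
0.847×0.866×(1−α)×1010 = 635.1
(1−α) = 635.1/740.84 = 0.8573;  α = 0.1427.
Bypass flow = 0.1427×1010 = 144.16 kg/h.

144.2 kg/h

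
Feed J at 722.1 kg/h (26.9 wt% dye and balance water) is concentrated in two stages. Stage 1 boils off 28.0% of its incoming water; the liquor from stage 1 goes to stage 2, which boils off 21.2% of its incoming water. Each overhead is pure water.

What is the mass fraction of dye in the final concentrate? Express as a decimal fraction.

0.393

water in feed = 722.1×0.731 = 527.86 kg/h.
After stage 1: water left = (1−0.280)×527.86 = 380.06; stream total = 574.3 kg/h.
After stage 2: water left = (1−0.212)×380.06 = 299.48; final concentrate = 493.73 kg/h.
dye fraction = 194.24/493.73 = 0.393.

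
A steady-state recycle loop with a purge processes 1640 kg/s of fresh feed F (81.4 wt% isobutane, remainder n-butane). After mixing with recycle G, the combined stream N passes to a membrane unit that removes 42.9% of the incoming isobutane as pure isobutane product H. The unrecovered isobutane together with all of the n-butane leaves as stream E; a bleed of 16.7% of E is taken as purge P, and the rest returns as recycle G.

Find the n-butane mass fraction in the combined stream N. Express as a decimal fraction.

0.418

n-butane enters only via F and leaves only via the purge: 1640×0.186 = 0.167×(n-butane in E), and the membrane unit passes all n-butane, so n-butane in N = n-butane in E = 1826.6 kg/s.
isobutane in N: m_A = 1640×0.814 + (1−0.167)·(1−0.429)·m_A, so m_A = 1335/0.5244 = 2545.9 kg/s.
N = 2545.9 + 1826.6 = 4372.5 kg/s.
n-butane fraction in N = 1826.6/4372.5 = 0.418.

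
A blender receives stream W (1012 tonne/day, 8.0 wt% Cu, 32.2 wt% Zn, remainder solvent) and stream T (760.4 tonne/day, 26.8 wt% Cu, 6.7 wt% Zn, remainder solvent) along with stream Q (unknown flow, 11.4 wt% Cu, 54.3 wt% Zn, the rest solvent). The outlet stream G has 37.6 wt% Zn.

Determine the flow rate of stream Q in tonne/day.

1734 tonne/day

Let Q be the unknown flow. Total out = 1772.4 + Q.
Zn balance: 376.81 + 0.543·Q = 0.376·(1772.4 + Q)
(0.543 − 0.376)·Q = 0.376×1772.4 − 376.81 = 289.61
Q = 289.61 / 0.167 = 1734.2 tonne/day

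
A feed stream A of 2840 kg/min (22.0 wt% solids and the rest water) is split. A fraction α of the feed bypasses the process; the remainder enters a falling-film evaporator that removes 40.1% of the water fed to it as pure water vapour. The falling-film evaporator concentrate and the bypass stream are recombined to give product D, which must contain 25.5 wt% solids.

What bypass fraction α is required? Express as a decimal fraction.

0.561

All 2840×0.220 = 624.8 kg/min of solids reaches D, so D = 624.8/0.255 = 2450.2 kg/min and vapour = 389.8 kg/min.
The evaporator receives (1−α)·2840 of feed at 0.780 water and removes 0.401 of that water:
0.401×0.780×(1−α)×2840 = 389.8
(1−α) = 389.8/888.3 = 0.4388;  α = 0.5612.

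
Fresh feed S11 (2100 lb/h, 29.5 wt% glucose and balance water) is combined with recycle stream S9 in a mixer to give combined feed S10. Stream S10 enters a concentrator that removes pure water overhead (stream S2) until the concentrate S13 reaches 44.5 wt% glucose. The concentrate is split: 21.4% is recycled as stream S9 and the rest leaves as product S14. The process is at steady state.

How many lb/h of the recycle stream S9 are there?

379 lb/h

Overall glucose balance (none leaves overhead): glucose in fresh feed = glucose in product, i.e. 2100×0.295 = (1−0.214)·S13·0.445.
S13 = 619.5/(0.445×0.786) = 1771.2 lb/h.
Recycle S9 = 0.214×1771.2 = 379.03 lb/h.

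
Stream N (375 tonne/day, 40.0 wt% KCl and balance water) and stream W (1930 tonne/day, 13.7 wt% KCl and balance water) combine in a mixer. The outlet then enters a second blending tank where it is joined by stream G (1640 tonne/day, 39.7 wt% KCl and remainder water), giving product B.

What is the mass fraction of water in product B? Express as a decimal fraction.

Overall, product flow = 3945 tonne/day.
water in = 375×0.600 + 1930×0.863 + 1640×0.603 = 2879.5 tonne/day.
water fraction in B = 0.730.

0.730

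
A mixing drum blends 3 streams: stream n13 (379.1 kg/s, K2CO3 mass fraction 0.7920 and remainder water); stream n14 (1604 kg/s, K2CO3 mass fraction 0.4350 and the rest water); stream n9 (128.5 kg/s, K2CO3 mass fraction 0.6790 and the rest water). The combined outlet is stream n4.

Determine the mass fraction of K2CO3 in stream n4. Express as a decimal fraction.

0.5139

Total flow out = 379.1 + 1604 + 128.5 = 2111.6 kg/s.
K2CO3 in = 379.1×0.792 + 1604×0.435 + 128.5×0.679 = 1085.2 kg/s.
K2CO3 mass fraction in n4 = 1085.2/2111.6 = 0.5139.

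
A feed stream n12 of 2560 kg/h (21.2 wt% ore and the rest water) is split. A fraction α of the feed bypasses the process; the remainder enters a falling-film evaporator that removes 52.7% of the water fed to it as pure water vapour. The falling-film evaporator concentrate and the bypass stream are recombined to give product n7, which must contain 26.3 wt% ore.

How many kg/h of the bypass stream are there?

All 2560×0.212 = 542.72 kg/h of ore reaches n7, so n7 = 542.72/0.263 = 2063.6 kg/h and vapour = 496.43 kg/h.
The evaporator receives (1−α)·2560 of feed at 0.788 water and removes 0.527 of that water:
0.527×0.788×(1−α)×2560 = 496.43
(1−α) = 496.43/1063.1 = 0.4670;  α = 0.5330.
Bypass flow = 0.5330×2560 = 1364.6 kg/h.

1365 kg/h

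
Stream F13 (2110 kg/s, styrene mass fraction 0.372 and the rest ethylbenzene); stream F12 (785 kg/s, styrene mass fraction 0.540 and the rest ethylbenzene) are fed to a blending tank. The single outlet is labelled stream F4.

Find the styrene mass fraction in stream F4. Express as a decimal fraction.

Total flow out = 2110 + 785 = 2895 kg/s.
styrene in = 2110×0.372 + 785×0.540 = 1208.8 kg/s.
styrene mass fraction in F4 = 1208.8/2895 = 0.418.

0.418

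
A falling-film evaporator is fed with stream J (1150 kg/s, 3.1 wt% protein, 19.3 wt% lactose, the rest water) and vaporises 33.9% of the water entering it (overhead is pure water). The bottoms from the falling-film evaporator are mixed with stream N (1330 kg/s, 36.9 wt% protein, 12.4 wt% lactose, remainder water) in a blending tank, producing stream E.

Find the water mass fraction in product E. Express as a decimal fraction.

0.581

Vapour removed = 0.339×0.776×1150 = 302.52 kg/s; concentrate = 847.48 kg/s.
water reaching the mixer = 589.88 (from concentrate) + 1330×0.507 = 1264.2 kg/s.
Product flow = 847.48 + 1330 = 2177.5 kg/s; water fraction = 0.581.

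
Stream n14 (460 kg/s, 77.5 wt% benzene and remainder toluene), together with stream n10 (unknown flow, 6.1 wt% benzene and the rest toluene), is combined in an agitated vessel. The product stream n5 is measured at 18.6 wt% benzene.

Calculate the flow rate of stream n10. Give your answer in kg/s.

Let n10 be the unknown flow. Total out = 460 + n10.
benzene balance: 356.5 + 0.061·n10 = 0.186·(460 + n10)
(0.061 − 0.186)·n10 = 0.186×460 − 356.5 = -270.94
n10 = -270.94 / -0.125 = 2167.5 kg/s

2168 kg/s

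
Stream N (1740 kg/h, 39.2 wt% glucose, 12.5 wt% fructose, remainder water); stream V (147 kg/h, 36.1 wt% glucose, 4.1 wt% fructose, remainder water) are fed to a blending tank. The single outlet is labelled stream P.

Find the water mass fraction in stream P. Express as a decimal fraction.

Total flow out = 1740 + 147 = 1887 kg/h.
water in = 1740×0.483 + 147×0.598 = 928.33 kg/h.
water mass fraction in P = 928.33/1887 = 0.492.

0.492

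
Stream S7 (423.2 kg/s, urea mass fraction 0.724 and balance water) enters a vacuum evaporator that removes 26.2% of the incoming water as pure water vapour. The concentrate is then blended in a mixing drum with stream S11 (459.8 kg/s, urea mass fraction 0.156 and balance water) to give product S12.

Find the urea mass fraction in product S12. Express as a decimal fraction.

0.444

Vapour removed = 0.262×0.276×423.2 = 30.602 kg/s; concentrate = 392.6 kg/s.
urea reaching the mixer = 306.4 (from concentrate) + 459.8×0.156 = 378.13 kg/s.
Product flow = 392.6 + 459.8 = 852.4 kg/s; urea fraction = 0.444.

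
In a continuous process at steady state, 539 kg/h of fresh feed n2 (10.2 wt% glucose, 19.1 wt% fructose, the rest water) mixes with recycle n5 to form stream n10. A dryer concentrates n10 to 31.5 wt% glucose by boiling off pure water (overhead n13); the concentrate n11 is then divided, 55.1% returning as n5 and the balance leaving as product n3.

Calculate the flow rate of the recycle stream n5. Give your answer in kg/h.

214.2 kg/h

Overall glucose balance (none leaves overhead): glucose in fresh feed = glucose in product, i.e. 539×0.102 = (1−0.551)·n11·0.315.
n11 = 54.978/(0.315×0.449) = 388.72 kg/h.
Recycle n5 = 0.551×388.72 = 214.18 kg/h.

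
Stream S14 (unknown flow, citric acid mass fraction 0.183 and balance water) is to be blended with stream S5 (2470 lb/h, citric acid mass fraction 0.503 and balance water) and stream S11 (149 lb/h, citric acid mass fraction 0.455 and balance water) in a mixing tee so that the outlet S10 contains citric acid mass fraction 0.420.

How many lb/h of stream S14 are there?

Let S14 be the unknown flow. Total out = 2619 + S14.
citric acid balance: 1310.2 + 0.183·S14 = 0.420·(2619 + S14)
(0.183 − 0.420)·S14 = 0.420×2619 − 1310.2 = -210.23
S14 = -210.23 / -0.237 = 887.03 lb/h

887 lb/h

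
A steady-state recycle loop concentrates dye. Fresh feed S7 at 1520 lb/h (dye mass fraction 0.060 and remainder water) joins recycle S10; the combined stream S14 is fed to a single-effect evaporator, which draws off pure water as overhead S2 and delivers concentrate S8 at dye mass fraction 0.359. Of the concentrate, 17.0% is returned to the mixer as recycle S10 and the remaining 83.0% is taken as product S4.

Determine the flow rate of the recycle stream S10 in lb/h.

Overall dye balance (none leaves overhead): dye in fresh feed = dye in product, i.e. 1520×0.060 = (1−0.170)·S8·0.359.
S8 = 91.2/(0.359×0.830) = 306.07 lb/h.
Recycle S10 = 0.170×306.07 = 52.032 lb/h.

52.03 lb/h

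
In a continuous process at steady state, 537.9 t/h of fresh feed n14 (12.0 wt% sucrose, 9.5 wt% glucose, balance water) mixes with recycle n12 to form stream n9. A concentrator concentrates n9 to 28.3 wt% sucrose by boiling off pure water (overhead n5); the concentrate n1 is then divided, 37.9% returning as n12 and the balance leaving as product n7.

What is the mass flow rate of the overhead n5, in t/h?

Overall sucrose balance (none leaves overhead): sucrose in fresh feed = sucrose in product, i.e. 537.9×0.120 = (1−0.379)·n1·0.283.
n1 = 64.548/(0.283×0.621) = 367.29 t/h.
Recycle n12 = 0.379×367.29 = 139.2 t/h.
Combined feed n9 = 537.9 + 139.2 = 677.1 t/h.
Overhead n5 = n9 − n1 = 677.1 − 367.29 = 309.82 t/h.

309.8 t/h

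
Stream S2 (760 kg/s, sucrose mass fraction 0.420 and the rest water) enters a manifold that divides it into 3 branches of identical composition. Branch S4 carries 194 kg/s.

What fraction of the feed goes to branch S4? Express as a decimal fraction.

0.255

Fraction to S4 = 194/760 = 0.2553.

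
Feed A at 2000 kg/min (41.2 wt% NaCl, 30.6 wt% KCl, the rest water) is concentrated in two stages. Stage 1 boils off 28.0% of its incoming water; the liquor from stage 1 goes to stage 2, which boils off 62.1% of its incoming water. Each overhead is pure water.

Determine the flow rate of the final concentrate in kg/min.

water in feed = 2000×0.282 = 564 kg/min.
After stage 1: water left = (1−0.280)×564 = 406.08; stream total = 1842.1 kg/min.
After stage 2: water left = (1−0.621)×406.08 = 153.9; final concentrate = 1589.9 kg/min.

1590 kg/min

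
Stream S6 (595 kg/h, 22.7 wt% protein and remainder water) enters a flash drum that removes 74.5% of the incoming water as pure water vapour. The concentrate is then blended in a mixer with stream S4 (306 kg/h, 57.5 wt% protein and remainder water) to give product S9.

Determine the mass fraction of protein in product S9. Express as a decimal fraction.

0.557

Vapour removed = 0.745×0.773×595 = 342.65 kg/h; concentrate = 252.35 kg/h.
protein reaching the mixer = 135.06 (from concentrate) + 306×0.575 = 311.01 kg/h.
Product flow = 252.35 + 306 = 558.35 kg/h; protein fraction = 0.557.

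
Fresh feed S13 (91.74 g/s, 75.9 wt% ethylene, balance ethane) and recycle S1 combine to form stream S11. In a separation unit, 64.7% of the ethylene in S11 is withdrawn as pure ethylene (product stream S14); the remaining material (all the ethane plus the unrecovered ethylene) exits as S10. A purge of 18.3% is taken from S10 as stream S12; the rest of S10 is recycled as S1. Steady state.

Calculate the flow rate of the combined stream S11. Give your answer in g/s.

ethane enters only via S13 and leaves only via the purge: 91.74×0.241 = 0.183×(ethane in S10), and the separation unit passes all ethane, so ethane in S11 = ethane in S10 = 120.82 g/s.
ethylene in S11: m_A = 91.74×0.759 + (1−0.183)·(1−0.647)·m_A, so m_A = 69.631/0.7116 = 97.851 g/s.
S11 = 97.851 + 120.82 = 218.67 g/s.

218.7 g/s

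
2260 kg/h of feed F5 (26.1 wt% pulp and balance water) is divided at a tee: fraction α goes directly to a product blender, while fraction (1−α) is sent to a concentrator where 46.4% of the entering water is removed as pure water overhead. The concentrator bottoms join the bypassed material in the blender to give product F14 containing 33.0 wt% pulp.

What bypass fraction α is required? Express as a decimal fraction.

All 2260×0.261 = 589.86 kg/h of pulp reaches F14, so F14 = 589.86/0.330 = 1787.5 kg/h and vapour = 472.55 kg/h.
The evaporator receives (1−α)·2260 of feed at 0.739 water and removes 0.464 of that water:
0.464×0.739×(1−α)×2260 = 472.55
(1−α) = 472.55/774.94 = 0.6098;  α = 0.3902.

0.390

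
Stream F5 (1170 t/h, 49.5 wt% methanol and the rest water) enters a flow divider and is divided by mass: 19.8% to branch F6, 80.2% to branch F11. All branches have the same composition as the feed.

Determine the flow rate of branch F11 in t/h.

938.3 t/h

Branch F11 flow = 0.802×1170 = 938.34 t/h.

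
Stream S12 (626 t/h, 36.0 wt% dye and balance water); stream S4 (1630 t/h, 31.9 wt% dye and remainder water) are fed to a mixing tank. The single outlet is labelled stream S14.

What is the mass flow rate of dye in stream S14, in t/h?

dye out = dye in = 626×0.360 + 1630×0.319 = 745.33 t/h.

745.3 t/h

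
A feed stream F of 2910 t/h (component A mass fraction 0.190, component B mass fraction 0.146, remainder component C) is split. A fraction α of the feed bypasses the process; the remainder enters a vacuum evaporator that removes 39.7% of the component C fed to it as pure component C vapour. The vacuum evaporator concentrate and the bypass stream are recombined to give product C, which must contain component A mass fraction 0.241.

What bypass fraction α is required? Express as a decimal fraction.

0.197

All 2910×0.190 = 552.9 t/h of component A reaches C, so C = 552.9/0.241 = 2294.2 t/h and vapour = 615.81 t/h.
The evaporator receives (1−α)·2910 of feed at 0.664 component C and removes 0.397 of that component C:
0.397×0.664×(1−α)×2910 = 615.81
(1−α) = 615.81/767.1 = 0.8028;  α = 0.1972.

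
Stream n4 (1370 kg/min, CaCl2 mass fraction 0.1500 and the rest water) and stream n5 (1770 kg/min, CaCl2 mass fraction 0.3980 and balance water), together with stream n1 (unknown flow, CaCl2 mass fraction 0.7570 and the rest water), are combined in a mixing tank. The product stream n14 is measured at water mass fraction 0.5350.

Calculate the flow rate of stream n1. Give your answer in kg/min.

1884 kg/min

Let n1 be the unknown flow. Total out = 3140 + n1.
water balance: 2230 + 0.243·n1 = 0.535·(3140 + n1)
(0.243 − 0.535)·n1 = 0.535×3140 − 2230 = -550.14
n1 = -550.14 / -0.292 = 1884 kg/min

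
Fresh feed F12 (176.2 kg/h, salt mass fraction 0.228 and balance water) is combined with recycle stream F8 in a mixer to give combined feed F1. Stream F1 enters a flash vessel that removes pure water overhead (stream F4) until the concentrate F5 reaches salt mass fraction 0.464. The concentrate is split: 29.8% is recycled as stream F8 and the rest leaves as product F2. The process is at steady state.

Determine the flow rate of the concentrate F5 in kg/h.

Overall salt balance (none leaves overhead): salt in fresh feed = salt in product, i.e. 176.2×0.228 = (1−0.298)·F5·0.464.
F5 = 40.174/(0.464×0.702) = 123.33 kg/h.

123.3 kg/h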